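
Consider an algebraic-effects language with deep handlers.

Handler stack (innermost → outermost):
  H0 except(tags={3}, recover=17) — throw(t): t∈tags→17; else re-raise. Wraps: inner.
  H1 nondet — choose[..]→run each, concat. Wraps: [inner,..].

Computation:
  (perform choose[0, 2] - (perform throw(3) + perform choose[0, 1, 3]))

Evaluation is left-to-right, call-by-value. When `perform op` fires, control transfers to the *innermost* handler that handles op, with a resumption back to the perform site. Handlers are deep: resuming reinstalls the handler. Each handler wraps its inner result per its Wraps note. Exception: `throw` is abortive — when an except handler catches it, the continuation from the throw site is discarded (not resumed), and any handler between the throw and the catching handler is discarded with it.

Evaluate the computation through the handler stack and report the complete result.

Working:
choose[0, 2] @ H1
  branch[0] choose=0:
    throw(3) @ H0 caught ⇒ 17
    H1 returns [17]
  branch[1] choose=2:
    throw(3) @ H0 caught ⇒ 17
    H1 returns [17]
= [17, 17]

Answer: [17, 17]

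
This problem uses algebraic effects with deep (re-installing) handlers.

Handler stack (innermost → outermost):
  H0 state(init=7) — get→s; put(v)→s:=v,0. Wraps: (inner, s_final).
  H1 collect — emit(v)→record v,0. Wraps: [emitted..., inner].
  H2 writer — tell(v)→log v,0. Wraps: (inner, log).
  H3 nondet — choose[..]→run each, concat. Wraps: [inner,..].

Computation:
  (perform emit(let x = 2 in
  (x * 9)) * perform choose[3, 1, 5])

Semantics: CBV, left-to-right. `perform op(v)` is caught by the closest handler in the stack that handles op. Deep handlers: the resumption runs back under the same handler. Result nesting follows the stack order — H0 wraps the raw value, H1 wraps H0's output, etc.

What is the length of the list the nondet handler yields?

Answer: 3

Working:
emit(18) @ H1 ⇒ out+=18
choose[3, 1, 5] @ H3
  branch[0] choose=3:
    H0 returns (0, 7)
    H1 returns [18, (0, 7)]
    H2 returns ([18, (0, 7)], ())
    H3 returns [([18, (0, 7)], ())]
  branch[1] choose=1:
    H0 returns (0, 7)
    H1 returns [18, (0, 7)]
    H2 returns ([18, (0, 7)], ())
    H3 returns [([18, (0, 7)], ())]
  branch[2] choose=5:
    H0 returns (0, 7)
    H1 returns [18, (0, 7)]
    H2 returns ([18, (0, 7)], ())
    H3 returns [([18, (0, 7)], ())]
= [([18, (0, 7)], ()), ([18, (0, 7)], ()), ([18, (0, 7)], ())]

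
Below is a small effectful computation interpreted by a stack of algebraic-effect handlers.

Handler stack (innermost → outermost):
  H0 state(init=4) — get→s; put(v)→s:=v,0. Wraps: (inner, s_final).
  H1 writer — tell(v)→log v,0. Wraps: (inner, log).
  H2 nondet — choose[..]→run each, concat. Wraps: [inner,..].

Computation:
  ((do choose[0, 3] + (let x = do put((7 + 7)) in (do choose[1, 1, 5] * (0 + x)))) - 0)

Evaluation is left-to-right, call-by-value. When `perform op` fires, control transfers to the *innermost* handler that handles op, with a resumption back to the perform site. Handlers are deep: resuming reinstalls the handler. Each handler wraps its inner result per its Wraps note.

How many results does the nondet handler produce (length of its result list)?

Working:
choose[0, 3] @ H2
  branch[0] choose=0:
    put(14) @ H0 ⇒ s:=14
    choose[1, 1, 5] @ H2
      branch[0] choose=1:
        H0 returns (0, 14)
        H1 returns ((0, 14), ())
        H2 returns [((0, 14), ())]
      branch[1] choose=1:
        H0 returns (0, 14)
        H1 returns ((0, 14), ())
        H2 returns [((0, 14), ())]
      branch[2] choose=5:
        H0 returns (0, 14)
        H1 returns ((0, 14), ())
        H2 returns [((0, 14), ())]
  branch[1] choose=3:
    put(14) @ H0 ⇒ s:=14
    choose[1, 1, 5] @ H2
      branch[0] choose=1:
        H0 returns (3, 14)
        H1 returns ((3, 14), ())
        H2 returns [((3, 14), ())]
      branch[1] choose=1:
        H0 returns (3, 14)
        H1 returns ((3, 14), ())
        H2 returns [((3, 14), ())]
      branch[2] choose=5:
        H0 returns (3, 14)
        H1 returns ((3, 14), ())
        H2 returns [((3, 14), ())]
= [((0, 14), ()), ((0, 14), ()), ((0, 14), ()), ((3, 14), ()), ((3, 14), ()), ((3, 14), ())]

Answer: 6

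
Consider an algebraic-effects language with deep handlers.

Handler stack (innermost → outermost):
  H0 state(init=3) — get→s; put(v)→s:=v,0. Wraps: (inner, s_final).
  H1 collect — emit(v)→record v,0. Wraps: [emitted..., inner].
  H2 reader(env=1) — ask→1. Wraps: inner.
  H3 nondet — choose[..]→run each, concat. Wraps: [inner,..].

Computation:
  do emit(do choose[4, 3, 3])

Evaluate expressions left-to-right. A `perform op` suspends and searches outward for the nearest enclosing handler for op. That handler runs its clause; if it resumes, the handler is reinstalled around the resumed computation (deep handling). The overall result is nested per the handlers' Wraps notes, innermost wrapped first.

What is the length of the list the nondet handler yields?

Working:
choose[4, 3, 3] @ H3
  branch[0] choose=4:
    emit(4) @ H1 ⇒ out+=4
    H0 returns (0, 3)
    H1 returns [4, (0, 3)]
    H2 returns [4, (0, 3)]
    H3 returns [[4, (0, 3)]]
  branch[1] choose=3:
    emit(3) @ H1 ⇒ out+=3
    H0 returns (0, 3)
    H1 returns [3, (0, 3)]
    H2 returns [3, (0, 3)]
    H3 returns [[3, (0, 3)]]
  branch[2] choose=3:
    emit(3) @ H1 ⇒ out+=3
    H0 returns (0, 3)
    H1 returns [3, (0, 3)]
    H2 returns [3, (0, 3)]
    H3 returns [[3, (0, 3)]]
= [[4, (0, 3)], [3, (0, 3)], [3, (0, 3)]]

Answer: 3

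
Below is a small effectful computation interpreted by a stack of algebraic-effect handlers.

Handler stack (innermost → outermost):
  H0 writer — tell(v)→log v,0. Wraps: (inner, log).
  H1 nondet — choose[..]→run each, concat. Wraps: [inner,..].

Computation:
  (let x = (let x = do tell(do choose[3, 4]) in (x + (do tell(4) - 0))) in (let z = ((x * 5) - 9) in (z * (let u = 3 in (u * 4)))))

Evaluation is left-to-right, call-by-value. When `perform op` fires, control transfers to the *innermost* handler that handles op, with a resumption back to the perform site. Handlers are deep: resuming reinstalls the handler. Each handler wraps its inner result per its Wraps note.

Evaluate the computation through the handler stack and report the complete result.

Working:
choose[3, 4] @ H1
  branch[0] choose=3:
    tell(3) @ H0 ⇒ log+=3
    tell(4) @ H0 ⇒ log+=4
    H0 returns (-108, (3, 4))
    H1 returns [(-108, (3, 4))]
  branch[1] choose=4:
    tell(4) @ H0 ⇒ log+=4
    tell(4) @ H0 ⇒ log+=4
    H0 returns (-108, (4, 4))
    H1 returns [(-108, (4, 4))]
= [(-108, (3, 4)), (-108, (4, 4))]

Answer: [(-108, (3, 4)), (-108, (4, 4))]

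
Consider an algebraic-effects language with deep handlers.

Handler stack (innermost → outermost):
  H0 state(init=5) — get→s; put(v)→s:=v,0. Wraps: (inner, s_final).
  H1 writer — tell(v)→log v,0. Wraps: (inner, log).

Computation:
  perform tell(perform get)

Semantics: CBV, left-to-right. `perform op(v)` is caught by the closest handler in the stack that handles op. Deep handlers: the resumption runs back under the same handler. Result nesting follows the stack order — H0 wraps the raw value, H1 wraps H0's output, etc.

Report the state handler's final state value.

Evaluation trace:
get @ H0 ⇒ 5
tell(5) @ H1 ⇒ log+=5
H0 returns (0, 5)
H1 returns ((0, 5), (5))
= ((0, 5), (5))

Answer: 5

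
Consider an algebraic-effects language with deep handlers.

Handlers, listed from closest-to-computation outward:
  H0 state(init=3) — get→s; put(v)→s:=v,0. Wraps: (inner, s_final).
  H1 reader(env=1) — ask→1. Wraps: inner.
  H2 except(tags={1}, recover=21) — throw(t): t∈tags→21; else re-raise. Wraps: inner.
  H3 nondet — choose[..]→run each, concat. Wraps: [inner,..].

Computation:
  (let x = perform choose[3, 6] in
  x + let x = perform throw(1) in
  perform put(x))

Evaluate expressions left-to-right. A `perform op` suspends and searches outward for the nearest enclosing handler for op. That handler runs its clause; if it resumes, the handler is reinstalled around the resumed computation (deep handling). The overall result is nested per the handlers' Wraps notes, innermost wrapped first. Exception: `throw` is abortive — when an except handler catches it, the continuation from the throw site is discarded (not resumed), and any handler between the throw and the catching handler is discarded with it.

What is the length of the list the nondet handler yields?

Answer: 2

Evaluation trace:
choose[3, 6] @ H3
  branch[0] choose=3:
    throw(1) @ H2 caught ⇒ 21
    H3 returns [21]
  branch[1] choose=6:
    throw(1) @ H2 caught ⇒ 21
    H3 returns [21]
= [21, 21]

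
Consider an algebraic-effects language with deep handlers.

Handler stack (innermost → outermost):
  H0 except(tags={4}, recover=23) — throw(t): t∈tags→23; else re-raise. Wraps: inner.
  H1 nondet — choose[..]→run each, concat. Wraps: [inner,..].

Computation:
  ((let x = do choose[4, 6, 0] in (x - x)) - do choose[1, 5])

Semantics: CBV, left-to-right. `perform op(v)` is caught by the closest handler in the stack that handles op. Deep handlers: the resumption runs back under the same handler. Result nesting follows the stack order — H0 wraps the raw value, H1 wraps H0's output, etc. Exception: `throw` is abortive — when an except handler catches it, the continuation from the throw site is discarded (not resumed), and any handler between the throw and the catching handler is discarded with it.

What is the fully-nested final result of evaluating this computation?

Step-by-step:
choose[4, 6, 0] @ H1
  branch[0] choose=4:
    choose[1, 5] @ H1
      branch[0] choose=1:
        H0 returns -1
        H1 returns [-1]
      branch[1] choose=5:
        H0 returns -5
        H1 returns [-5]
  branch[1] choose=6:
    choose[1, 5] @ H1
      branch[0] choose=1:
        H0 returns -1
        H1 returns [-1]
      branch[1] choose=5:
        H0 returns -5
        H1 returns [-5]
  branch[2] choose=0:
    choose[1, 5] @ H1
      branch[0] choose=1:
        H0 returns -1
        H1 returns [-1]
      branch[1] choose=5:
        H0 returns -5
        H1 returns [-5]
= [-1, -5, -1, -5, -1, -5]

Answer: [-1, -5, -1, -5, -1, -5]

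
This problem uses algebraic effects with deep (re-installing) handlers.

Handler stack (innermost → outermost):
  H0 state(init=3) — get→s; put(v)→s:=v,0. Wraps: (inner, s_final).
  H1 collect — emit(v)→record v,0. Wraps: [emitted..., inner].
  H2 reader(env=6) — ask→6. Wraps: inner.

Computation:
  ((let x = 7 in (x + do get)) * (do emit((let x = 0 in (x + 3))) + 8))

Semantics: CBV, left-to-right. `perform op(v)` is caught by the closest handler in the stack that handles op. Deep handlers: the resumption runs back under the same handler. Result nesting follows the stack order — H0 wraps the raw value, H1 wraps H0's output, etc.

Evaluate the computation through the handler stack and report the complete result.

Evaluation trace:
get @ H0 ⇒ 3
emit(3) @ H1 ⇒ out+=3
H0 returns (80, 3)
H1 returns [3, (80, 3)]
H2 returns [3, (80, 3)]
= [3, (80, 3)]

Answer: [3, (80, 3)]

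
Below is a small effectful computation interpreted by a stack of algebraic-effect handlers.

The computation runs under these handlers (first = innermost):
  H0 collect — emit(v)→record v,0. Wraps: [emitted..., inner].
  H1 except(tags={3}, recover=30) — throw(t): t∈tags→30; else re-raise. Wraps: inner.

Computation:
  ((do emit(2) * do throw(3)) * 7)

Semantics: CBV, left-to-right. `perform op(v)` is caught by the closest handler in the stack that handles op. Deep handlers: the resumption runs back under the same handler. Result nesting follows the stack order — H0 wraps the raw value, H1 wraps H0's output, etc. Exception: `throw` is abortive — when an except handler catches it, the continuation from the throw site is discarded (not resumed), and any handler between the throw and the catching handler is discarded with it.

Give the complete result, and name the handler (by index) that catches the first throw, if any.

Working:
emit(2) @ H0 ⇒ out+=2
throw(3) @ H1 caught ⇒ 30
= 30

Answer: 30 ; first throw caught by: H1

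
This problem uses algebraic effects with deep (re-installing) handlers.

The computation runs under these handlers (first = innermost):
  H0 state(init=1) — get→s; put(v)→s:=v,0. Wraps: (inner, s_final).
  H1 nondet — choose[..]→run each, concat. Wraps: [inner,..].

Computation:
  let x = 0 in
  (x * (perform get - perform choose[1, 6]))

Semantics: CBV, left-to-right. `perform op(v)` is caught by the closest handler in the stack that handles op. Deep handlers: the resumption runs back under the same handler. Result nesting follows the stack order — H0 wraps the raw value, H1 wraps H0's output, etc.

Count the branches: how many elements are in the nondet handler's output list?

Answer: 2

Evaluation trace:
get @ H0 ⇒ 1
choose[1, 6] @ H1
  branch[0] choose=1:
    H0 returns (0, 1)
    H1 returns [(0, 1)]
  branch[1] choose=6:
    H0 returns (0, 1)
    H1 returns [(0, 1)]
= [(0, 1), (0, 1)]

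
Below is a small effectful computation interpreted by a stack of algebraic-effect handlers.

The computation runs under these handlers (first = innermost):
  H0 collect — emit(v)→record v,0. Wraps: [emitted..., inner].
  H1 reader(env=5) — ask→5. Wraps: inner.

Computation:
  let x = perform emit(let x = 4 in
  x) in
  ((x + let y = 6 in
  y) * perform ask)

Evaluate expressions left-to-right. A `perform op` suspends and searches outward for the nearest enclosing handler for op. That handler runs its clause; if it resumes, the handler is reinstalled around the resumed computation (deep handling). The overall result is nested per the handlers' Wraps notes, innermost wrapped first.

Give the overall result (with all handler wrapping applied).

Step-by-step:
emit(4) @ H0 ⇒ out+=4
ask @ H1 ⇒ 5
H0 returns [4, 30]
H1 returns [4, 30]
= [4, 30]

Answer: [4, 30]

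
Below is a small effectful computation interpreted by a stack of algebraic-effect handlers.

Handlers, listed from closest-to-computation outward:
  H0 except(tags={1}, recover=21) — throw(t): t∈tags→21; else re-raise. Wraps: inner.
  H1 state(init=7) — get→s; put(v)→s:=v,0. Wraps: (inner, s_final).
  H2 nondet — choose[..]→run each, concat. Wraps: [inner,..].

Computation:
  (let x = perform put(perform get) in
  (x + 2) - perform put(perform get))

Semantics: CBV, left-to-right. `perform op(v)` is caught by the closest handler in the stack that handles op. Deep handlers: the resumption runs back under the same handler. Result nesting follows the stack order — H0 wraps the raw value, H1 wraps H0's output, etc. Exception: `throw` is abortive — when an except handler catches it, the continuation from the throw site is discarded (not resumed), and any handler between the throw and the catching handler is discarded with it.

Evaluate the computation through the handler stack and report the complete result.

Evaluation trace:
get @ H1 ⇒ 7
put(7) @ H1 ⇒ s:=7
get @ H1 ⇒ 7
put(7) @ H1 ⇒ s:=7
H0 returns 2
H1 returns (2, 7)
H2 returns [(2, 7)]
= [(2, 7)]

Answer: [(2, 7)]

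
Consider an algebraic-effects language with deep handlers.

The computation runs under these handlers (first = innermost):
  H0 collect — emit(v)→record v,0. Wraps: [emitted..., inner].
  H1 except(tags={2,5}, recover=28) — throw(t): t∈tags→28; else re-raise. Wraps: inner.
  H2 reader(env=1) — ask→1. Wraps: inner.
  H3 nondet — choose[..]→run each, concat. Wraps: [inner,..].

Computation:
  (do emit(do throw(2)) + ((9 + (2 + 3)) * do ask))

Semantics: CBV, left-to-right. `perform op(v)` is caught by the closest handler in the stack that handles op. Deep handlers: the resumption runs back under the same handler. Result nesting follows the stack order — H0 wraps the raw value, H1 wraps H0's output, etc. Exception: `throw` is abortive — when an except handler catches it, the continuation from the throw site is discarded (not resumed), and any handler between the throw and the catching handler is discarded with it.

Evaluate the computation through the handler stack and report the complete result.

Evaluation trace:
throw(2) @ H1 caught ⇒ 28
H2 returns 28
H3 returns [28]
= [28]

Answer: [28]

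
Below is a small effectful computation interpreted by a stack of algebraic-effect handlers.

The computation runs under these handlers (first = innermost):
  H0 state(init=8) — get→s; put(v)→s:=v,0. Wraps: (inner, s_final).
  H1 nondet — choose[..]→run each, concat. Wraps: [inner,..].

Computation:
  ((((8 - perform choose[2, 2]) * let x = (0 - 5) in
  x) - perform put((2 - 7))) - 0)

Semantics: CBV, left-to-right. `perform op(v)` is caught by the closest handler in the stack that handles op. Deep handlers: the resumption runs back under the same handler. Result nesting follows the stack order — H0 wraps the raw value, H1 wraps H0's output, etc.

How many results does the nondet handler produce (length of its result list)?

Evaluation trace:
choose[2, 2] @ H1
  branch[0] choose=2:
    put(-5) @ H0 ⇒ s:=-5
    H0 returns (-30, -5)
    H1 returns [(-30, -5)]
  branch[1] choose=2:
    put(-5) @ H0 ⇒ s:=-5
    H0 returns (-30, -5)
    H1 returns [(-30, -5)]
= [(-30, -5), (-30, -5)]

Answer: 2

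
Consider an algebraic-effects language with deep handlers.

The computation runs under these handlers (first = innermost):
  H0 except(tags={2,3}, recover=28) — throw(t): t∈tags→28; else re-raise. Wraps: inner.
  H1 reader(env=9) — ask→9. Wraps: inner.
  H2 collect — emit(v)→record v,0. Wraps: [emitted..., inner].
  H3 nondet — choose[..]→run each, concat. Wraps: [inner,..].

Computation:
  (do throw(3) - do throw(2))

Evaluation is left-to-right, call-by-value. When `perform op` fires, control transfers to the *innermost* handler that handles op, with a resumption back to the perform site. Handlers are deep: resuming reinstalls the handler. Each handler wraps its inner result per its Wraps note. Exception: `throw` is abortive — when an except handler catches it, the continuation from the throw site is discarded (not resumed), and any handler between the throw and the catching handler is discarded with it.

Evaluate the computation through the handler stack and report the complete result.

Working:
throw(3) @ H0 caught ⇒ 28
H1 returns 28
H2 returns [28]
H3 returns [[28]]
= [[28]]

Answer: [[28]]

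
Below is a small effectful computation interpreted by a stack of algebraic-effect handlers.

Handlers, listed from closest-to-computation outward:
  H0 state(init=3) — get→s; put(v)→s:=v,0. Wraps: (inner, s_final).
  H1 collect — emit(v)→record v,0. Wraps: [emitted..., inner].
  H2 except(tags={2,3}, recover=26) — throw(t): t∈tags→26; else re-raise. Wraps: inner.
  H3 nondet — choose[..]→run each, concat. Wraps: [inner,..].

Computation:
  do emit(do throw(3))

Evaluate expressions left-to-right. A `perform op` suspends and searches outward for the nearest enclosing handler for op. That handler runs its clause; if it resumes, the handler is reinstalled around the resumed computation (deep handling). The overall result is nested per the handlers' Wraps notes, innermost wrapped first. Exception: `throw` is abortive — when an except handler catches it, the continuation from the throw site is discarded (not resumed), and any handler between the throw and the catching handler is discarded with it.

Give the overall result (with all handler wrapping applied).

Answer: [26]

Working:
throw(3) @ H2 caught ⇒ 26
H3 returns [26]
= [26]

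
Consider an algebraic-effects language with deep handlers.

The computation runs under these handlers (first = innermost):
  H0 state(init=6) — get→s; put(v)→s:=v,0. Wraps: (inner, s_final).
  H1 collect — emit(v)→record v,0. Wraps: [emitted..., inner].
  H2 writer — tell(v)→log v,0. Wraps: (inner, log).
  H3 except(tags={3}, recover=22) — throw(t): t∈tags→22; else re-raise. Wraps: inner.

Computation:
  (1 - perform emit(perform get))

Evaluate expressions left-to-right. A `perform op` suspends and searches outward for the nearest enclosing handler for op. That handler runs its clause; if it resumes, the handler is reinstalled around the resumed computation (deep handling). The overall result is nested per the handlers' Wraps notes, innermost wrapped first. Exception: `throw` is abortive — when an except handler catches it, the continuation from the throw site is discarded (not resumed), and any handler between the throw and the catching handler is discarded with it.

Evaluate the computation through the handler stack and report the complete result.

Working:
get @ H0 ⇒ 6
emit(6) @ H1 ⇒ out+=6
H0 returns (1, 6)
H1 returns [6, (1, 6)]
H2 returns ([6, (1, 6)], ())
H3 returns ([6, (1, 6)], ())
= ([6, (1, 6)], ())

Answer: ([6, (1, 6)], ())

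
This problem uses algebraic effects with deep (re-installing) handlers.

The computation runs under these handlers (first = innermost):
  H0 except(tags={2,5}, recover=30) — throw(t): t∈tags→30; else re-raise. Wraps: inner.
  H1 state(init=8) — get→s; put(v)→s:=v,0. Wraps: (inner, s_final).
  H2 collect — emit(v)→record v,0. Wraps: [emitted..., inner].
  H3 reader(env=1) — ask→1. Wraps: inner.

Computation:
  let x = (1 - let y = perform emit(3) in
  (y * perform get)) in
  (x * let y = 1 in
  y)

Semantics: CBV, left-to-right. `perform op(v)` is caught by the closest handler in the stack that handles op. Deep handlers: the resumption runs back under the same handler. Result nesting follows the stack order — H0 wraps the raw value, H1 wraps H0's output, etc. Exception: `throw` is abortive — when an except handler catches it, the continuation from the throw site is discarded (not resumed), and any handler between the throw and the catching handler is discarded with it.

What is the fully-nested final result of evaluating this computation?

Answer: [3, (1, 8)]

Step-by-step:
emit(3) @ H2 ⇒ out+=3
get @ H1 ⇒ 8
H0 returns 1
H1 returns (1, 8)
H2 returns [3, (1, 8)]
H3 returns [3, (1, 8)]
= [3, (1, 8)]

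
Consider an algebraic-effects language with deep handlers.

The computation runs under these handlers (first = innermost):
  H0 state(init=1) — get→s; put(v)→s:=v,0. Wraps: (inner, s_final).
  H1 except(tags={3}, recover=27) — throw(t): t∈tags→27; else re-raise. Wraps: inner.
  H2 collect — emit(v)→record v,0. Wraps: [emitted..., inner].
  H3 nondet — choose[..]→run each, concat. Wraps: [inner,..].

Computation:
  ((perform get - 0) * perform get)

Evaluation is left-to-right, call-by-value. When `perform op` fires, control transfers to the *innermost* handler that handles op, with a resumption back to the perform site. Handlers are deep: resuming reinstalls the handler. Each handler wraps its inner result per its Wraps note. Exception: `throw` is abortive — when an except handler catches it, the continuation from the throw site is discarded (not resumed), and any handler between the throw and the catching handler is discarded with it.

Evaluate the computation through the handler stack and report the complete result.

Answer: [[(1, 1)]]

Step-by-step:
get @ H0 ⇒ 1
get @ H0 ⇒ 1
H0 returns (1, 1)
H1 returns (1, 1)
H2 returns [(1, 1)]
H3 returns [[(1, 1)]]
= [[(1, 1)]]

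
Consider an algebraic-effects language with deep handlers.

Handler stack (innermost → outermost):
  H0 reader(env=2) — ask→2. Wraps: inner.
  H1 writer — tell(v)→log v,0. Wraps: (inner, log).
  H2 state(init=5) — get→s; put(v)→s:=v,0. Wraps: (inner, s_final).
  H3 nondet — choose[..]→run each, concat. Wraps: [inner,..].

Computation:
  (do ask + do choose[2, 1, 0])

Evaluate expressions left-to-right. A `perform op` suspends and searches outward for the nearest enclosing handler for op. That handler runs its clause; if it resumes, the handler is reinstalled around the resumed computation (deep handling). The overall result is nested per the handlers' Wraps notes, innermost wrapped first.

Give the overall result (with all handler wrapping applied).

Working:
ask @ H0 ⇒ 2
choose[2, 1, 0] @ H3
  branch[0] choose=2:
    H0 returns 4
    H1 returns (4, ())
    H2 returns ((4, ()), 5)
    H3 returns [((4, ()), 5)]
  branch[1] choose=1:
    H0 returns 3
    H1 returns (3, ())
    H2 returns ((3, ()), 5)
    H3 returns [((3, ()), 5)]
  branch[2] choose=0:
    H0 returns 2
    H1 returns (2, ())
    H2 returns ((2, ()), 5)
    H3 returns [((2, ()), 5)]
= [((4, ()), 5), ((3, ()), 5), ((2, ()), 5)]

Answer: [((4, ()), 5), ((3, ()), 5), ((2, ()), 5)]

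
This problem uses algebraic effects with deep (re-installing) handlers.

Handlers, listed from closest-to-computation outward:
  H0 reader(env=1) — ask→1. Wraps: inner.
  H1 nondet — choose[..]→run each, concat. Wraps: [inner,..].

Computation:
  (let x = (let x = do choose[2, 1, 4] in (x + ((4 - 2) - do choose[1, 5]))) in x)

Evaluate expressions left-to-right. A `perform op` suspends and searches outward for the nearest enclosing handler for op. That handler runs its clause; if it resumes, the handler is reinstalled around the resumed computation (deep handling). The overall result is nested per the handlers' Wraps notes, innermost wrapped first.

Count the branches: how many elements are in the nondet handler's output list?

Answer: 6

Step-by-step:
choose[2, 1, 4] @ H1
  branch[0] choose=2:
    choose[1, 5] @ H1
      branch[0] choose=1:
        H0 returns 3
        H1 returns [3]
      branch[1] choose=5:
        H0 returns -1
        H1 returns [-1]
  branch[1] choose=1:
    choose[1, 5] @ H1
      branch[0] choose=1:
        H0 returns 2
        H1 returns [2]
      branch[1] choose=5:
        H0 returns -2
        H1 returns [-2]
  branch[2] choose=4:
    choose[1, 5] @ H1
      branch[0] choose=1:
        H0 returns 5
        H1 returns [5]
      branch[1] choose=5:
        H0 returns 1
        H1 returns [1]
= [3, -1, 2, -2, 5, 1]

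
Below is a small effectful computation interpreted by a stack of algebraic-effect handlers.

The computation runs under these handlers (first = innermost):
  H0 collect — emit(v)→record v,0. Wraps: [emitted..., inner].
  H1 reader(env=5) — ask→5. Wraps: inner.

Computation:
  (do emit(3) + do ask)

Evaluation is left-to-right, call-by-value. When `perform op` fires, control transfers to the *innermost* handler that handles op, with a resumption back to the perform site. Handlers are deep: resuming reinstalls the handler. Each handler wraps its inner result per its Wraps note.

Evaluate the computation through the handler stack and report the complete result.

Answer: [3, 5]

Working:
emit(3) @ H0 ⇒ out+=3
ask @ H1 ⇒ 5
H0 returns [3, 5]
H1 returns [3, 5]
= [3, 5]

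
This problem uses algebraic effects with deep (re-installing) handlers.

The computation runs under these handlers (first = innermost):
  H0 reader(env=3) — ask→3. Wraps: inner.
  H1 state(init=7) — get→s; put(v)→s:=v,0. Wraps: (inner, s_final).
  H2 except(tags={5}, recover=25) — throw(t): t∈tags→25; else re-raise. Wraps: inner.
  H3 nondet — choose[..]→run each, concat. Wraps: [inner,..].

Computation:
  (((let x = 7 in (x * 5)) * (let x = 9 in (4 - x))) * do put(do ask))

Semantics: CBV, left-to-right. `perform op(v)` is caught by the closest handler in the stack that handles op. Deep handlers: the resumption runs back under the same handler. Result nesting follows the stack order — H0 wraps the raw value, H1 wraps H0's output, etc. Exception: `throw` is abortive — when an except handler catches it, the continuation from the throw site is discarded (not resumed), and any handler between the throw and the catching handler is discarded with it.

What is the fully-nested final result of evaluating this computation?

Answer: [(0, 3)]

Evaluation trace:
ask @ H0 ⇒ 3
put(3) @ H1 ⇒ s:=3
H0 returns 0
H1 returns (0, 3)
H2 returns (0, 3)
H3 returns [(0, 3)]
= [(0, 3)]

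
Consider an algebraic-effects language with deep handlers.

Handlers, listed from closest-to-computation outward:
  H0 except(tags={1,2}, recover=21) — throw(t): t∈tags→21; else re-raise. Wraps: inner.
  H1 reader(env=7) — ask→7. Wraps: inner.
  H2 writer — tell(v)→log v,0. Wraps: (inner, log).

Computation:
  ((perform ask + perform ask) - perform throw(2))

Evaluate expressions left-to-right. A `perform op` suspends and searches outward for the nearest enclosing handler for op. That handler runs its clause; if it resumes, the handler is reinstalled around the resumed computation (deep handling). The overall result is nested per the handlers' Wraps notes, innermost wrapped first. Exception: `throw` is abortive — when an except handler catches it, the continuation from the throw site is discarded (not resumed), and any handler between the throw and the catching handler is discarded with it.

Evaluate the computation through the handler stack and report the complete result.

Answer: (21, ())

Evaluation trace:
ask @ H1 ⇒ 7
ask @ H1 ⇒ 7
throw(2) @ H0 caught ⇒ 21
H1 returns 21
H2 returns (21, ())
= (21, ())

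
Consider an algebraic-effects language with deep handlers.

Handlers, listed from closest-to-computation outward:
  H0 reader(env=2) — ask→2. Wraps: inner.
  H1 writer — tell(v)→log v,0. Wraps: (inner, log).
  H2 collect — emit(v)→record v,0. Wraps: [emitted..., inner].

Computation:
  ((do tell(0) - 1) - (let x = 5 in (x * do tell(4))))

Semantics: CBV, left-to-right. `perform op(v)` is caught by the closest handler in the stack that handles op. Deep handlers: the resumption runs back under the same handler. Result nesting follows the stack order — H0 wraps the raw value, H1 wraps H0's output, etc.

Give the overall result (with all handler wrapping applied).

Evaluation trace:
tell(0) @ H1 ⇒ log+=0
tell(4) @ H1 ⇒ log+=4
H0 returns -1
H1 returns (-1, (0, 4))
H2 returns [(-1, (0, 4))]
= [(-1, (0, 4))]

Answer: [(-1, (0, 4))]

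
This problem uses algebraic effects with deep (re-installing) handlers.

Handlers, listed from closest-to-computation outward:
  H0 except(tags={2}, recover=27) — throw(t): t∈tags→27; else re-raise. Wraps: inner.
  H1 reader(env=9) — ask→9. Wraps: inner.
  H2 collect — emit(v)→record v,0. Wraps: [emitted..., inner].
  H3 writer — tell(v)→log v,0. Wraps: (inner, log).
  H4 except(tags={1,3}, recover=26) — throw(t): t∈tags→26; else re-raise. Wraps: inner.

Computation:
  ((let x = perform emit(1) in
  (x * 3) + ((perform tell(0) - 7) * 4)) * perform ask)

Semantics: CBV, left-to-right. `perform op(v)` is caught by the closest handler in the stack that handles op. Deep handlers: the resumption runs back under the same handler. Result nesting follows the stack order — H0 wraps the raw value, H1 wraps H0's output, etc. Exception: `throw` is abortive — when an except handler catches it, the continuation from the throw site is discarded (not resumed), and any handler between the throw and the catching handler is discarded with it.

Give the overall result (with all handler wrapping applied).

Evaluation trace:
emit(1) @ H2 ⇒ out+=1
tell(0) @ H3 ⇒ log+=0
ask @ H1 ⇒ 9
H0 returns -252
H1 returns -252
H2 returns [1, -252]
H3 returns ([1, -252], (0))
H4 returns ([1, -252], (0))
= ([1, -252], (0))

Answer: ([1, -252], (0))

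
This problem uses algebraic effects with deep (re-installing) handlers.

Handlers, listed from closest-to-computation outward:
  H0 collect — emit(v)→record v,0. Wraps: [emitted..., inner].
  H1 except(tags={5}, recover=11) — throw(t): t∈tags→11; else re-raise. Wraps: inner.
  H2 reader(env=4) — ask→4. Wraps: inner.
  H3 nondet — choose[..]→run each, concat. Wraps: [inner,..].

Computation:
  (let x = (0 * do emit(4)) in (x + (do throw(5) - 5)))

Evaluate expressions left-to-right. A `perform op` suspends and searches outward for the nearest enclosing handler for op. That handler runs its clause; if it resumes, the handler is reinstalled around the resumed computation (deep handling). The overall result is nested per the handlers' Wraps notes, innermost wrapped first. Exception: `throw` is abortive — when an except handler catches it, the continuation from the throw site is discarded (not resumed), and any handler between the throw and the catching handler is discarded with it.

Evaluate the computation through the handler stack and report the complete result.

Answer: [11]

Step-by-step:
emit(4) @ H0 ⇒ out+=4
throw(5) @ H1 caught ⇒ 11
H2 returns 11
H3 returns [11]
= [11]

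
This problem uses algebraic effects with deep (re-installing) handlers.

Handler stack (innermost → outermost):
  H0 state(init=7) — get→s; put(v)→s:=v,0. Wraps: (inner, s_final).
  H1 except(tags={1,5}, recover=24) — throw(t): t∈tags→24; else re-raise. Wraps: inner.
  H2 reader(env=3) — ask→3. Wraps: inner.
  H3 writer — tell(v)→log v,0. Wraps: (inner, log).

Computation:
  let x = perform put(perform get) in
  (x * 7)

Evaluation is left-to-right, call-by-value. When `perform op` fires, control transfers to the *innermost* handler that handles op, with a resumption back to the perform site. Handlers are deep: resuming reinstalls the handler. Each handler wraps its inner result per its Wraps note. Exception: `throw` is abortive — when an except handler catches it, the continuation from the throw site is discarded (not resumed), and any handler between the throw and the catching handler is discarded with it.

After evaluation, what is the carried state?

Step-by-step:
get @ H0 ⇒ 7
put(7) @ H0 ⇒ s:=7
H0 returns (0, 7)
H1 returns (0, 7)
H2 returns (0, 7)
H3 returns ((0, 7), ())
= ((0, 7), ())

Answer: 7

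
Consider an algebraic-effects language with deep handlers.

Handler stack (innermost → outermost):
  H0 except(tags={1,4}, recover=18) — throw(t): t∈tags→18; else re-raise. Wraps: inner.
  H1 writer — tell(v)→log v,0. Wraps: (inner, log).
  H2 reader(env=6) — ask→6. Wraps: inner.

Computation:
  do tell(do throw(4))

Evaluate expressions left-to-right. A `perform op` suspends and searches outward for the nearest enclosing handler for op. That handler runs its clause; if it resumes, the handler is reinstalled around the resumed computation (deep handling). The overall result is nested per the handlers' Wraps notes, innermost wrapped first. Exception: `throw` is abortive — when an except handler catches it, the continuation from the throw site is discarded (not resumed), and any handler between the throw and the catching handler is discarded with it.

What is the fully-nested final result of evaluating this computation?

Step-by-step:
throw(4) @ H0 caught ⇒ 18
H1 returns (18, ())
H2 returns (18, ())
= (18, ())

Answer: (18, ())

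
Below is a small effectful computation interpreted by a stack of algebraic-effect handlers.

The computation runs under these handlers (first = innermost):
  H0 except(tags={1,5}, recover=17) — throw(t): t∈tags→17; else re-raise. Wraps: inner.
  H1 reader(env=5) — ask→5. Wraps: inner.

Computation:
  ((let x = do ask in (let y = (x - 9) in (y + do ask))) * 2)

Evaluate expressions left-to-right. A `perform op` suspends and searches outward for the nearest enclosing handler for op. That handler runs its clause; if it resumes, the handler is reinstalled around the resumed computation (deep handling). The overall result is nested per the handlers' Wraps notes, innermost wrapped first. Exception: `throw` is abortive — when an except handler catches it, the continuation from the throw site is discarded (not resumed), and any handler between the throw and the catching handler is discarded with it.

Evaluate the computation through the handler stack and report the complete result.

Answer: 2

Step-by-step:
ask @ H1 ⇒ 5
ask @ H1 ⇒ 5
H0 returns 2
H1 returns 2
= 2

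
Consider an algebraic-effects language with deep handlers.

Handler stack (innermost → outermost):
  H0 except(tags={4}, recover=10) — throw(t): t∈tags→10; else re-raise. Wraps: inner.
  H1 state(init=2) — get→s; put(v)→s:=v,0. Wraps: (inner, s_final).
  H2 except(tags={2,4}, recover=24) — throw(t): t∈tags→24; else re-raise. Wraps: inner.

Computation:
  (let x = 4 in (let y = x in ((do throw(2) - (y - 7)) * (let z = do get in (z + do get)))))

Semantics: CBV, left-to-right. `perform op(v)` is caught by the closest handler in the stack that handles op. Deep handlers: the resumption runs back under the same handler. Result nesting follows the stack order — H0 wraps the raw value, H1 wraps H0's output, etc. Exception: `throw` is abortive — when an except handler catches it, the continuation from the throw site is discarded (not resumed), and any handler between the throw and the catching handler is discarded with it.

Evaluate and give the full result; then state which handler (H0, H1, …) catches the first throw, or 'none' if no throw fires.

Step-by-step:
throw(2) @ H0 re-raised
throw(2) @ H2 caught ⇒ 24
= 24

Answer: 24 ; first throw caught by: H2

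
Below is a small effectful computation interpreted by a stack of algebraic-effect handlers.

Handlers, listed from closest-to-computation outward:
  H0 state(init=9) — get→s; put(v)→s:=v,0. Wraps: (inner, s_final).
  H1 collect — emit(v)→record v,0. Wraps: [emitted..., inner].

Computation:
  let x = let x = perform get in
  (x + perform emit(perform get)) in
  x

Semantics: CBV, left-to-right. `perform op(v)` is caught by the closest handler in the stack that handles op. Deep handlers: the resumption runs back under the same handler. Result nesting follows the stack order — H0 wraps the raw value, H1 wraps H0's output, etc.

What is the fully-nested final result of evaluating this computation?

Working:
get @ H0 ⇒ 9
get @ H0 ⇒ 9
emit(9) @ H1 ⇒ out+=9
H0 returns (9, 9)
H1 returns [9, (9, 9)]
= [9, (9, 9)]

Answer: [9, (9, 9)]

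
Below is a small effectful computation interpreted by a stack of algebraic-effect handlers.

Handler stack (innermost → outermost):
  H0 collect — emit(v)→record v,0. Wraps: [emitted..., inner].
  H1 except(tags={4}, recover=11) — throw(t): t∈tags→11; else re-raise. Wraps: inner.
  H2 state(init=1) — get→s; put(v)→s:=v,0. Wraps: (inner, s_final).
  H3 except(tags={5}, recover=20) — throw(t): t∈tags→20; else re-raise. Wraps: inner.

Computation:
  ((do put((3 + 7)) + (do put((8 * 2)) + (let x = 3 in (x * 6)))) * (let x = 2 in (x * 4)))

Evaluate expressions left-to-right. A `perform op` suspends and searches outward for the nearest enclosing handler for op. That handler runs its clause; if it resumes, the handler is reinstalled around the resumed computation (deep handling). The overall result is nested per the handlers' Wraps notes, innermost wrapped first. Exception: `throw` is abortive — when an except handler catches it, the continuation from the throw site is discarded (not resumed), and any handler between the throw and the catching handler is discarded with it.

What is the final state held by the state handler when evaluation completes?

Working:
put(10) @ H2 ⇒ s:=10
put(16) @ H2 ⇒ s:=16
H0 returns [144]
H1 returns [144]
H2 returns ([144], 16)
H3 returns ([144], 16)
= ([144], 16)

Answer: 16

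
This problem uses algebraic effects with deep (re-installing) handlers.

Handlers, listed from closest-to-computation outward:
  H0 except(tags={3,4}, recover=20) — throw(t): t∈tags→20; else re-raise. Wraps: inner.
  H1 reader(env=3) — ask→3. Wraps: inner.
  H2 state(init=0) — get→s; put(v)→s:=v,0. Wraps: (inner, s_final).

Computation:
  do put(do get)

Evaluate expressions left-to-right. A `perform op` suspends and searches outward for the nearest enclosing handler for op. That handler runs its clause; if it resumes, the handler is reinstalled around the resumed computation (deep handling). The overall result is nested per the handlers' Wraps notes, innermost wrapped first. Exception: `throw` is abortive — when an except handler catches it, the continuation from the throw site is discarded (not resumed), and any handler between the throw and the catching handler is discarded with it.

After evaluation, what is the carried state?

Working:
get @ H2 ⇒ 0
put(0) @ H2 ⇒ s:=0
H0 returns 0
H1 returns 0
H2 returns (0, 0)
= (0, 0)

Answer: 0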